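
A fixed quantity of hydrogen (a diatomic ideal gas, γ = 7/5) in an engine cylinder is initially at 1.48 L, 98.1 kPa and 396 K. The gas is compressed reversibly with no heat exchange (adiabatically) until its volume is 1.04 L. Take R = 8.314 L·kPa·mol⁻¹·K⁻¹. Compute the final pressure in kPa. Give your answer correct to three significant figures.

Reversible adiabatic, γ = 7/5: T₂ = T₁·(V₁/V₂)^(γ−1) = 456.0 K; P₂ = P₁·(V₁/V₂)^γ = 160.8 kPa.

P₂ ≈ 161 kPa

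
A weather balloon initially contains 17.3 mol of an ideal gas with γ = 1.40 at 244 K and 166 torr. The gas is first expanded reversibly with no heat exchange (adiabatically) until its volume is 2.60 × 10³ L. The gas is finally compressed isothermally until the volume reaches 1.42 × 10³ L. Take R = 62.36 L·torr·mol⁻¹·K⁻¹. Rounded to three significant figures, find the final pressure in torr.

P₃ ≈ 152 torr

From PV = nRT: V₁ = nRT₁/P₁ = 1586 L.
Adiabatic (γ = 1.40), T V^(γ−1) and P V^γ constant: T₂ = T₁·(V₁/V₂)^(γ−1) = 200.2 K; P₂ = P₁·(V₁/V₂)^γ = 83.08 torr.
Isothermal, so P V is constant: T₃ = T₂; P₃ = P₂·(V₂/V₃) = 152.1 torr.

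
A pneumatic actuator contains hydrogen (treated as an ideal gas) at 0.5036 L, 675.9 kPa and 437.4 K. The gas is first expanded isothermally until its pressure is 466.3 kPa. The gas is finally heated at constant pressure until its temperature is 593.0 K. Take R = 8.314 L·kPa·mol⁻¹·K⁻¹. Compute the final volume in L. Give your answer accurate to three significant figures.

V₃ ≈ 0.990 L

Isothermal, so P V is constant: T₂ = T₁; V₂ = V₁·(P₁/P₂) = 0.7300 L.
Isobaric, so V/T is constant: P₃ = P₂; V₃ = V₂·(T₃/T₂) = 0.9896 L.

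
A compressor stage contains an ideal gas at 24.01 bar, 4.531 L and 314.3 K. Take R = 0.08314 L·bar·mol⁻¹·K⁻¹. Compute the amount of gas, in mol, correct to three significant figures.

n ≈ 4.16 mol

PV = nRT ⇒ n = PV/(RT) = (24.01 × 4.531) / (0.08314 × 314.3)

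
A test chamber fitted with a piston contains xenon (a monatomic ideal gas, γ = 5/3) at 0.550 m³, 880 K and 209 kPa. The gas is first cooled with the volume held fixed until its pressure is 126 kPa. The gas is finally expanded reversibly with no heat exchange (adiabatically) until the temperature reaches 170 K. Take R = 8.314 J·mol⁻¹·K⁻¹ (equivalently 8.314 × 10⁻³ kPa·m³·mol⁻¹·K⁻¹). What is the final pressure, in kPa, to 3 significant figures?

P₃ ≈ 7.32 kPa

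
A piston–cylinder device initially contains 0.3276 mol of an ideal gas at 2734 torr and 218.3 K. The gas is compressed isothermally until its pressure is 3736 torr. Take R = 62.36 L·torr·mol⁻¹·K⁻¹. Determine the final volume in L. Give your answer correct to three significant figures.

V₂ ≈ 1.19 L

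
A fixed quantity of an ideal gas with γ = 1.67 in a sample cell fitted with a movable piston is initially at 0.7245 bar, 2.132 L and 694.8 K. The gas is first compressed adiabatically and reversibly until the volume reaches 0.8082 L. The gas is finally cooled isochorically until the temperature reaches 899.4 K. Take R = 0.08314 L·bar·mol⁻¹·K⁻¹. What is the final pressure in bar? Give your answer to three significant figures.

P₃ ≈ 2.47 bar

Adiabatic (γ = 1.67), T V^(γ−1) and P V^γ constant: T₂ = T₁·(V₁/V₂)^(γ−1) = 1331 K; P₂ = P₁·(V₁/V₂)^γ = 3.661 bar.
V constant ⇒ P ∝ T: V₃ = V₂; P₃ = P₂·(T₃/T₂) = 2.474 bar.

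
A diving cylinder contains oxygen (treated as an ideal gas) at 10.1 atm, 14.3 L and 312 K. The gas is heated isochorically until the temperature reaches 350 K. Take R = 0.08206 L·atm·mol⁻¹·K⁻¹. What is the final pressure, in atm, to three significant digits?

P₂ ≈ 11.3 atm

Isochoric, so P/T is constant: V₂ = V₁; P₂ = P₁·(T₂/T₁) = 11.33 atm.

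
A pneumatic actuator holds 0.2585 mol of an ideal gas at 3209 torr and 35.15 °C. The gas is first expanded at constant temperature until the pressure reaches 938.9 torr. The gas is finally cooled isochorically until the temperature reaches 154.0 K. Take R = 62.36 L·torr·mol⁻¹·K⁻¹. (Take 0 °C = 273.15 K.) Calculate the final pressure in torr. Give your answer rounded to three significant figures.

P₃ ≈ 469 torr

Convert: T₁ = 308.3 K.
From PV = nRT: V₁ = nRT₁/P₁ = 1.549 L.
T constant ⇒ Boyle's law P V = const: T₂ = T₁; V₂ = V₁·(P₁/P₂) = 5.293 L.
V constant ⇒ P ∝ T: V₃ = V₂; P₃ = P₂·(T₃/T₂) = 469.0 torr.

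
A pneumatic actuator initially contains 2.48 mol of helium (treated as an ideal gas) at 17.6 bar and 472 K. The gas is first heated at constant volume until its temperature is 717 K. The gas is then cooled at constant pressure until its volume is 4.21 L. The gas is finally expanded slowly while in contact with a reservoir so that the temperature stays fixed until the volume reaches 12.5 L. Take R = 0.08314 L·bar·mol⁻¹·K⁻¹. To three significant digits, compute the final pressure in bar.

From PV = nRT: V₁ = nRT₁/P₁ = 5.530 L.
Isochoric, so P/T is constant: V₂ = V₁; P₂ = P₁·(T₂/T₁) = 26.74 bar.
Isobaric, so V/T is constant: P₃ = P₂; T₃ = T₂·(V₃/V₂) = 545.9 K.
T constant ⇒ Boyle's law P V = const: T₄ = T₃; P₄ = P₃·(V₃/V₄) = 9.005 bar.

P₄ ≈ 9.00 bar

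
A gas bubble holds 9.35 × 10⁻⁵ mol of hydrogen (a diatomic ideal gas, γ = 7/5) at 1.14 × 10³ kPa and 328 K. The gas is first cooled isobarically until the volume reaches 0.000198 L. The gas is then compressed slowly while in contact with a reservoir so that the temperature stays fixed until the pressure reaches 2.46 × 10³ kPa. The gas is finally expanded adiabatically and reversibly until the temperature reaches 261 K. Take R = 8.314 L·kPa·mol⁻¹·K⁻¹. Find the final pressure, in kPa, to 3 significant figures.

P₄ ≈ 1.69e+03 kPa

From PV = nRT: V₁ = nRT₁/P₁ = 0.0002237 L.
Isobaric, so V/T is constant: P₂ = P₁; T₂ = T₁·(V₂/V₁) = 290.4 K.
Isothermal, so P V is constant: T₃ = T₂; V₃ = V₂·(P₂/P₃) = 9.176e-05 L.
Reversible adiabatic, γ = 7/5: P₄ = P₃·(T₄/T₃)^(γ/(γ−1)) = 1694 kPa; V₄ = V₃·(T₃/T₄)^(1/(γ−1)) = 0.0001198 L.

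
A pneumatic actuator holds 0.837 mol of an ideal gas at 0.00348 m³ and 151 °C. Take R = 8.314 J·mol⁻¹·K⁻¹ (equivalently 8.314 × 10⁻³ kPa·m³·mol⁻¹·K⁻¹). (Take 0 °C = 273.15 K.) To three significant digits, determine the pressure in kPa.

P ≈ 848 kPa

Convert: T = 424.15 K.
PV = nRT ⇒ P = nRT/V = (0.837 × 8.314 × 10⁻³ × 424.15) / 0.00348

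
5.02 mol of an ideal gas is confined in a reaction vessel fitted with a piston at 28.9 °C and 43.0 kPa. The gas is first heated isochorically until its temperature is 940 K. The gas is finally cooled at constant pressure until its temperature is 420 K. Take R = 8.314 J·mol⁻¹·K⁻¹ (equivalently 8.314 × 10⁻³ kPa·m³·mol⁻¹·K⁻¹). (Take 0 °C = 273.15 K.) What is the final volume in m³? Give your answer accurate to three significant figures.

Convert: T₁ = 302.0 K.
From PV = nRT: V₁ = nRT₁/P₁ = 0.2932 m³.
Isochoric, so P/T is constant: V₂ = V₁; P₂ = P₁·(T₂/T₁) = 133.8 kPa.
Isobaric, so V/T is constant: P₃ = P₂; V₃ = V₂·(T₃/T₂) = 0.1310 m³.

V₃ ≈ 0.131 m³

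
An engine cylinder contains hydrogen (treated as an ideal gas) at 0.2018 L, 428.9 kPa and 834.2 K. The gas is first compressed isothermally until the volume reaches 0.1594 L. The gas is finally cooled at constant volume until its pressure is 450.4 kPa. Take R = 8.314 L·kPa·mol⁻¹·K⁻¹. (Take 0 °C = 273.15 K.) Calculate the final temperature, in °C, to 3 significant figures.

T constant ⇒ Boyle's law P V = const: T₂ = T₁; P₂ = P₁·(V₁/V₂) = 543.0 kPa.
V constant ⇒ P ∝ T: V₃ = V₂; T₃ = T₂·(P₃/P₂) = 692.0 K.

T₃ ≈ 419 °C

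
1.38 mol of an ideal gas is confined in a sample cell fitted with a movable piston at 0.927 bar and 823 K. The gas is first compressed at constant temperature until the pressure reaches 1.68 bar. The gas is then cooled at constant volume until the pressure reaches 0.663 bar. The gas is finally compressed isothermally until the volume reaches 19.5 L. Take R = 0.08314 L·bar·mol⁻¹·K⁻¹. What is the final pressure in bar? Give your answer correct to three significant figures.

From PV = nRT: V₁ = nRT₁/P₁ = 101.9 L.
Isothermal, so P V is constant: T₂ = T₁; V₂ = V₁·(P₁/P₂) = 56.21 L.
Isochoric, so P/T is constant: V₃ = V₂; T₃ = T₂·(P₃/P₂) = 324.8 K.
Isothermal, so P V is constant: T₄ = T₃; P₄ = P₃·(V₃/V₄) = 1.911 bar.

P₄ ≈ 1.91 bar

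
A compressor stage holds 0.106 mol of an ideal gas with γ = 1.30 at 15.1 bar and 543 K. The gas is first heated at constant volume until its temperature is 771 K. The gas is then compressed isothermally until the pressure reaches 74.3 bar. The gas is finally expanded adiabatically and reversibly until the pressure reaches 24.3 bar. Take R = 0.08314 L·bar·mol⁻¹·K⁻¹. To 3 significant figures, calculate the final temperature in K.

From PV = nRT: V₁ = nRT₁/P₁ = 0.3169 L.
Isochoric, so P/T is constant: V₂ = V₁; P₂ = P₁·(T₂/T₁) = 21.44 bar.
Isothermal, so P V is constant: T₃ = T₂; V₃ = V₂·(P₂/P₃) = 0.09145 L.
Reversible adiabatic, γ = 1.30: T₄ = T₃·(P₄/P₃)^((γ−1)/γ) = 595.7 K; V₄ = V₃·(P₃/P₄)^(1/γ) = 0.2160 L.

T₄ ≈ 596 K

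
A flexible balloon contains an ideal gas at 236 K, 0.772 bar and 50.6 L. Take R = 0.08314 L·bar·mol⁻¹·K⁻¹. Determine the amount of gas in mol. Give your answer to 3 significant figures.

n ≈ 1.99 mol

PV = nRT ⇒ n = PV/(RT) = (0.772 × 50.6) / (0.08314 × 236)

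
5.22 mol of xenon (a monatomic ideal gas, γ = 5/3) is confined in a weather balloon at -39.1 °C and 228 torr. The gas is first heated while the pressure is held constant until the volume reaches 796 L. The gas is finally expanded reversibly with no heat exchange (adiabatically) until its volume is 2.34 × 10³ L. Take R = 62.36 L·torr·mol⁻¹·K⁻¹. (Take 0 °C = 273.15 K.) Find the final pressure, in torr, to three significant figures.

P₃ ≈ 37.8 torr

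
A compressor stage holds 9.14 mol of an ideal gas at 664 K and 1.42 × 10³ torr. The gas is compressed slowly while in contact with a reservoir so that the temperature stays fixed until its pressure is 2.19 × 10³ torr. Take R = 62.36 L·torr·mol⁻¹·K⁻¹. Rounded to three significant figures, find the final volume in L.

From PV = nRT: V₁ = nRT₁/P₁ = 266.5 L.
T constant ⇒ Boyle's law P V = const: T₂ = T₁; V₂ = V₁·(P₁/P₂) = 172.8 L.

V₂ ≈ 173 L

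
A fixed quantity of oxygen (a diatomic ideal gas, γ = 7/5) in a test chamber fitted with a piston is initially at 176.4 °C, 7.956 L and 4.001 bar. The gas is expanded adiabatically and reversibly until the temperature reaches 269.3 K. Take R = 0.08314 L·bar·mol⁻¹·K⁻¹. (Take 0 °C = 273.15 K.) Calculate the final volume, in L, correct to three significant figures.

V₂ ≈ 28.6 L

Convert: T₁ = 449.5 K.
Reversible adiabatic, γ = 7/5: P₂ = P₁·(T₂/T₁)^(γ/(γ−1)) = 0.6657 bar; V₂ = V₁·(T₁/T₂)^(1/(γ−1)) = 28.65 L.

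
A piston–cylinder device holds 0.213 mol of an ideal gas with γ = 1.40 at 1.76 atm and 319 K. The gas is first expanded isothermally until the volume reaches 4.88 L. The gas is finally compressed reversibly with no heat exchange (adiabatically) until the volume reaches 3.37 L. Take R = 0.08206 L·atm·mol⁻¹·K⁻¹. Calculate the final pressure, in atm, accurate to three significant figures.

P₃ ≈ 1.92 atm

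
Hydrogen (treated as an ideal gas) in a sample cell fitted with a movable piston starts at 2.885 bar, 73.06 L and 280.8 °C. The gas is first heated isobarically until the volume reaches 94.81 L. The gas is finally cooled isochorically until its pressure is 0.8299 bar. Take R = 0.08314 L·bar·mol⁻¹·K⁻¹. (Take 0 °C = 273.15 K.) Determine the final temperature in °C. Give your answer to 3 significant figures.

T₃ ≈ -66.4 °C

Convert: T₁ = 554.0 K.
P constant ⇒ V ∝ T: P₂ = P₁; T₂ = T₁·(V₂/V₁) = 718.9 K.
Isochoric, so P/T is constant: V₃ = V₂; T₃ = T₂·(P₃/P₂) = 206.8 K.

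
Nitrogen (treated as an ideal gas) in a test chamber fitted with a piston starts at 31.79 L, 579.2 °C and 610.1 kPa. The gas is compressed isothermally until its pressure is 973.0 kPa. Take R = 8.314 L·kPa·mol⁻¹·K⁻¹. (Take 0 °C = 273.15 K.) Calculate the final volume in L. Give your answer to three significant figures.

Convert: T₁ = 852.4 K.
T constant ⇒ Boyle's law P V = const: T₂ = T₁; V₂ = V₁·(P₁/P₂) = 19.93 L.

V₂ ≈ 19.9 L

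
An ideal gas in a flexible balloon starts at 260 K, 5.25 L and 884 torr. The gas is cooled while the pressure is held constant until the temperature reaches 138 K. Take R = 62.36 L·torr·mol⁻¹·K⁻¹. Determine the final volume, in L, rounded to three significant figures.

P constant ⇒ V ∝ T: P₂ = P₁; V₂ = V₁·(T₂/T₁) = 2.787 L.

V₂ ≈ 2.79 L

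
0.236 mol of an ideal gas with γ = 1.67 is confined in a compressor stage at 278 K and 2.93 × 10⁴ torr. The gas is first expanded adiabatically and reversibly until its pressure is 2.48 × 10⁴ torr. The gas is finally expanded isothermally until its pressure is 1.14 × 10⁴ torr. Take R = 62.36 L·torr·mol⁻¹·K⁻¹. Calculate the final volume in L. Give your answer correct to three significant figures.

V₃ ≈ 0.336 L

From PV = nRT: V₁ = nRT₁/P₁ = 0.1396 L.
Reversible adiabatic, γ = 1.67: T₂ = T₁·(P₂/P₁)^((γ−1)/γ) = 260.0 K; V₂ = V₁·(P₁/P₂)^(1/γ) = 0.1543 L.
Isothermal, so P V is constant: T₃ = T₂; V₃ = V₂·(P₂/P₃) = 0.3357 L.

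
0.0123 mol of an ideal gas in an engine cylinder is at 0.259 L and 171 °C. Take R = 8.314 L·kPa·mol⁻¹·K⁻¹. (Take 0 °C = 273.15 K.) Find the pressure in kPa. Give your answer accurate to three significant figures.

P ≈ 175 kPa

Convert: T = 444.15 K.
PV = nRT ⇒ P = nRT/V = (0.0123 × 8.314 × 444.15) / 0.259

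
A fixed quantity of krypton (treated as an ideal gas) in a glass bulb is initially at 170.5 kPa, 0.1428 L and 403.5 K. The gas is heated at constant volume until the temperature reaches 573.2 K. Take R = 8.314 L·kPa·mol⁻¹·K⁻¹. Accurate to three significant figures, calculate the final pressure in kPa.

Isochoric, so P/T is constant: V₂ = V₁; P₂ = P₁·(T₂/T₁) = 242.2 kPa.

P₂ ≈ 242 kPa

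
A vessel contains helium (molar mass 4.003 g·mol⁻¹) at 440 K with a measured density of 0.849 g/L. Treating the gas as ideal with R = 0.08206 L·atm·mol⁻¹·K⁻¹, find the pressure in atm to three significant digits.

ρ = PM/(RT) ⇒ P = ρRT/M = (0.849 × 0.08206 × 440.0) / 4.003

P ≈ 7.66 atm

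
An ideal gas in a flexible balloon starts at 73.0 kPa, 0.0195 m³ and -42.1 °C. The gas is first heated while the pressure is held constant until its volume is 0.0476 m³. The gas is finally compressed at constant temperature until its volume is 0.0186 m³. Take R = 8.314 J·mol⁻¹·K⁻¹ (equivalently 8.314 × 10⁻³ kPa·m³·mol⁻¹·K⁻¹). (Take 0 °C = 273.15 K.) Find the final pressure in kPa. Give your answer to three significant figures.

Convert: T₁ = 231.0 K.
Isobaric, so V/T is constant: P₂ = P₁; T₂ = T₁·(V₂/V₁) = 564.0 K.
Isothermal, so P V is constant: T₃ = T₂; P₃ = P₂·(V₂/V₃) = 186.8 kPa.

P₃ ≈ 187 kPa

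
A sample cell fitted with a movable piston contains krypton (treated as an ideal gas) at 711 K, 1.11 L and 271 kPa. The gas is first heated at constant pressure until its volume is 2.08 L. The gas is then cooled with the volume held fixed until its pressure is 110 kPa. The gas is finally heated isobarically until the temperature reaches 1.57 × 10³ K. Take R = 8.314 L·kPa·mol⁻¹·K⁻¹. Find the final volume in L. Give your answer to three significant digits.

V₄ ≈ 6.04 L

Isobaric, so V/T is constant: P₂ = P₁; T₂ = T₁·(V₂/V₁) = 1332 K.
Isochoric, so P/T is constant: V₃ = V₂; T₃ = T₂·(P₃/P₂) = 540.8 K.
P constant ⇒ V ∝ T: P₄ = P₃; V₄ = V₃·(T₄/T₃) = 6.039 L.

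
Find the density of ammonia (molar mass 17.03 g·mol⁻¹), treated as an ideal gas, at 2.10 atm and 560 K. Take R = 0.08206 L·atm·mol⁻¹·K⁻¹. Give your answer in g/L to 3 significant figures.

ρ ≈ 0.778 g/L

ρ = PM/(RT) = (2.10 × 17.03) / (0.08206 × 560.0)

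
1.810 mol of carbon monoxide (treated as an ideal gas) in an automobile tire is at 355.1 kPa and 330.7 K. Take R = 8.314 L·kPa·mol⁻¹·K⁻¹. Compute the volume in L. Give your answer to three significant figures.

PV = nRT ⇒ V = nRT/P = (1.810 × 8.314 × 330.7) / 355.1

V ≈ 14.0 L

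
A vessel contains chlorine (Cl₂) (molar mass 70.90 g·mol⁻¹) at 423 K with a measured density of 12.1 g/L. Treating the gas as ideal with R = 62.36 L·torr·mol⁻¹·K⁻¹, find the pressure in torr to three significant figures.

ρ = PM/(RT) ⇒ P = ρRT/M = (12.1 × 62.36 × 423.0) / 70.90

P ≈ 4.50e+03 torr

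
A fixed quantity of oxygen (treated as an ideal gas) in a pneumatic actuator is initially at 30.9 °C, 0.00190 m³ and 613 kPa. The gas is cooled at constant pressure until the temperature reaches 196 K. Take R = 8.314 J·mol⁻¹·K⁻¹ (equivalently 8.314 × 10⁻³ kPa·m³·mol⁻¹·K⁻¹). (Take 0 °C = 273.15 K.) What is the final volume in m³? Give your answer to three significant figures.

Convert: T₁ = 304.0 K.
Isobaric, so V/T is constant: P₂ = P₁; V₂ = V₁·(T₂/T₁) = 0.001225 m³.

V₂ ≈ 0.00122 m³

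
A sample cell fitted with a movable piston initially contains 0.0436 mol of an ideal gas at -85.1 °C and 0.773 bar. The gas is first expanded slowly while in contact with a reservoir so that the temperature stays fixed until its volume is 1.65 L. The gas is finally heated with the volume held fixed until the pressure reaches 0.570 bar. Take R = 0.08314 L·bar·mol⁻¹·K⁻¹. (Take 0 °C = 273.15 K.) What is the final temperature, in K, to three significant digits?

T₃ ≈ 259 K

Convert: T₁ = 188.0 K.
From PV = nRT: V₁ = nRT₁/P₁ = 0.8818 L.
T constant ⇒ Boyle's law P V = const: T₂ = T₁; P₂ = P₁·(V₁/V₂) = 0.4131 bar.
Isochoric, so P/T is constant: V₃ = V₂; T₃ = T₂·(P₃/P₂) = 259.5 K.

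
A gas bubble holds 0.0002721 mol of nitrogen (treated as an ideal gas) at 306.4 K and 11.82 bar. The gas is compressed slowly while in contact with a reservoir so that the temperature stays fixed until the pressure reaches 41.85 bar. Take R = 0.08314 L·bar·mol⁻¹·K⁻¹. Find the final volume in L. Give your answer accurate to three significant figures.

V₂ ≈ 0.000166 L

From PV = nRT: V₁ = nRT₁/P₁ = 0.0005864 L.
Isothermal, so P V is constant: T₂ = T₁; V₂ = V₁·(P₁/P₂) = 0.0001656 L.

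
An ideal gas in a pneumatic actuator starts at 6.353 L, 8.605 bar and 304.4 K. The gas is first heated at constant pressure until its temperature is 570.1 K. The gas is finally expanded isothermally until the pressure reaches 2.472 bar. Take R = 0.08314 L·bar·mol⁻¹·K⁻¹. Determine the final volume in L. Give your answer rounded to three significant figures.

V₃ ≈ 41.4 L

P constant ⇒ V ∝ T: P₂ = P₁; V₂ = V₁·(T₂/T₁) = 11.90 L.
Isothermal, so P V is constant: T₃ = T₂; V₃ = V₂·(P₂/P₃) = 41.42 L.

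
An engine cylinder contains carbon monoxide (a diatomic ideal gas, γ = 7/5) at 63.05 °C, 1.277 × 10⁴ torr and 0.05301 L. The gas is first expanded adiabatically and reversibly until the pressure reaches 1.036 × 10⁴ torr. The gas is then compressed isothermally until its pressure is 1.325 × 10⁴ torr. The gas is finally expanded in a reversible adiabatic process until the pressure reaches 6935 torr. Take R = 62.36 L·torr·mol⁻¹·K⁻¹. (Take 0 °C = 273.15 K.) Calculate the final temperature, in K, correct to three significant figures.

T₄ ≈ 263 K

Convert: T₁ = 336.2 K.
Reversible adiabatic, γ = 7/5: T₂ = T₁·(P₂/P₁)^((γ−1)/γ) = 316.7 K; V₂ = V₁·(P₁/P₂)^(1/γ) = 0.06155 L.
Isothermal, so P V is constant: T₃ = T₂; V₃ = V₂·(P₂/P₃) = 0.04813 L.
Reversible adiabatic, γ = 7/5: T₄ = T₃·(P₄/P₃)^((γ−1)/γ) = 263.2 K; V₄ = V₃·(P₃/P₄)^(1/γ) = 0.07642 L.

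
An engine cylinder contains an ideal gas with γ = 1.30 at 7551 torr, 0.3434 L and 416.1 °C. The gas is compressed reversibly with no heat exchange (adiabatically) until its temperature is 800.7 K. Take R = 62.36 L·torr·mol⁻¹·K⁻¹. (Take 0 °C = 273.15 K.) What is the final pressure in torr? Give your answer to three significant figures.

Convert: T₁ = 689.2 K.
Reversible adiabatic, γ = 1.30: P₂ = P₁·(T₂/T₁)^(γ/(γ−1)) = 1.446e+04 torr; V₂ = V₁·(T₁/T₂)^(1/(γ−1)) = 0.2084 L.

P₂ ≈ 1.45e+04 torr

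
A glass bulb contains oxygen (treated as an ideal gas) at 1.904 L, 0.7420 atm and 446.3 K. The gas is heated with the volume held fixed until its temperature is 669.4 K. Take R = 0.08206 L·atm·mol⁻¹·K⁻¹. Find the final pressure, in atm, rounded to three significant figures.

P₂ ≈ 1.11 atm

Isochoric, so P/T is constant: V₂ = V₁; P₂ = P₁·(T₂/T₁) = 1.113 atm.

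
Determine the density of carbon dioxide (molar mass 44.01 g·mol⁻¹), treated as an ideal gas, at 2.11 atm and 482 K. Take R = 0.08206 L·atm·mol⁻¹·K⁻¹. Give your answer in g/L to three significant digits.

ρ = PM/(RT) = (2.11 × 44.01) / (0.08206 × 482.0)

ρ ≈ 2.35 g/L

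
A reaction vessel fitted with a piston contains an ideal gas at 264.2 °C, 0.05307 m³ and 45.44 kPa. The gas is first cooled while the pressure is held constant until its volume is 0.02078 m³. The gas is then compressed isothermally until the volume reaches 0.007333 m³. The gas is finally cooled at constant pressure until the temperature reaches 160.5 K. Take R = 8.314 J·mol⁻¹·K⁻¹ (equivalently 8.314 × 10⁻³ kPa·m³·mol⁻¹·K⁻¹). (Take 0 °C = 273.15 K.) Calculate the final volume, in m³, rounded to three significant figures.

V₄ ≈ 0.00559 m³

Convert: T₁ = 537.3 K.
P constant ⇒ V ∝ T: P₂ = P₁; T₂ = T₁·(V₂/V₁) = 210.4 K.
T constant ⇒ Boyle's law P V = const: T₃ = T₂; P₃ = P₂·(V₂/V₃) = 128.8 kPa.
Isobaric, so V/T is constant: P₄ = P₃; V₄ = V₃·(T₄/T₃) = 0.005594 m³.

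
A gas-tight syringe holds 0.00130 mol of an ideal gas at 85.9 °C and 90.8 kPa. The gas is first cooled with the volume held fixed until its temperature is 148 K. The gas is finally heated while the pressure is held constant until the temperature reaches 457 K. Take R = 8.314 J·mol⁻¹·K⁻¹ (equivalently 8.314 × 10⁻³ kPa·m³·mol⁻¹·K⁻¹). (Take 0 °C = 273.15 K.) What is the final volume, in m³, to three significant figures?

V₃ ≈ 0.000132 m³

Convert: T₁ = 359.0 K.
From PV = nRT: V₁ = nRT₁/P₁ = 4.274e-05 m³.
Isochoric, so P/T is constant: V₂ = V₁; P₂ = P₁·(T₂/T₁) = 37.43 kPa.
P constant ⇒ V ∝ T: P₃ = P₂; V₃ = V₂·(T₃/T₂) = 0.0001320 m³.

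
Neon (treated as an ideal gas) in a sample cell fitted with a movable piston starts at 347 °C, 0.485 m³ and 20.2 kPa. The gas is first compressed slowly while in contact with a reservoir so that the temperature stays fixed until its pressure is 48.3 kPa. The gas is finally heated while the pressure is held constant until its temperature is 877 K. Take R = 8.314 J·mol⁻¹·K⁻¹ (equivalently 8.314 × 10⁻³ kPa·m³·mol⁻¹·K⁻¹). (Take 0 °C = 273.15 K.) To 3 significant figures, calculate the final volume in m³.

Convert: T₁ = 620.1 K.
T constant ⇒ Boyle's law P V = const: T₂ = T₁; V₂ = V₁·(P₁/P₂) = 0.2028 m³.
P constant ⇒ V ∝ T: P₃ = P₂; V₃ = V₂·(T₃/T₂) = 0.2868 m³.

V₃ ≈ 0.287 m³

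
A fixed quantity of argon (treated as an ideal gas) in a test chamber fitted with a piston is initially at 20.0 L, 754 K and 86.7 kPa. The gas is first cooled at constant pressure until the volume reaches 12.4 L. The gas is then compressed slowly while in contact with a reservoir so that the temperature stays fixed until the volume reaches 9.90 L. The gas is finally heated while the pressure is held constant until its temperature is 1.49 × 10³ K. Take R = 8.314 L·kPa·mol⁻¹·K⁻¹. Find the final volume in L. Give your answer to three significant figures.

Isobaric, so V/T is constant: P₂ = P₁; T₂ = T₁·(V₂/V₁) = 467.5 K.
Isothermal, so P V is constant: T₃ = T₂; P₃ = P₂·(V₂/V₃) = 108.6 kPa.
P constant ⇒ V ∝ T: P₄ = P₃; V₄ = V₃·(T₄/T₃) = 31.55 L.

V₄ ≈ 31.6 L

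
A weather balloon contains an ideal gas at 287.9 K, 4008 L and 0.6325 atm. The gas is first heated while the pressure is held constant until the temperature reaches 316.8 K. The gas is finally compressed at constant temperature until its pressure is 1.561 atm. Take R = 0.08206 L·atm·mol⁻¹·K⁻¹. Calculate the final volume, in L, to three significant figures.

Isobaric, so V/T is constant: P₂ = P₁; V₂ = V₁·(T₂/T₁) = 4410 L.
Isothermal, so P V is constant: T₃ = T₂; V₃ = V₂·(P₂/P₃) = 1787 L.

V₃ ≈ 1.79e+03 L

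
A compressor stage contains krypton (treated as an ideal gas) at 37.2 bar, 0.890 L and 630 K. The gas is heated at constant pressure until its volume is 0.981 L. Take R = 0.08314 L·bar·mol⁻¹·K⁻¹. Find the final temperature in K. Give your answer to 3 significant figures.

T₂ ≈ 694 K

P constant ⇒ V ∝ T: P₂ = P₁; T₂ = T₁·(V₂/V₁) = 694.4 K.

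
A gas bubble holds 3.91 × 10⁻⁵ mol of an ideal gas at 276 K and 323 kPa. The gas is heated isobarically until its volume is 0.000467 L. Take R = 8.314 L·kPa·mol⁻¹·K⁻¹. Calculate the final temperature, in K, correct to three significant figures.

From PV = nRT: V₁ = nRT₁/P₁ = 0.0002778 L.
P constant ⇒ V ∝ T: P₂ = P₁; T₂ = T₁·(V₂/V₁) = 464.0 K.

T₂ ≈ 464 K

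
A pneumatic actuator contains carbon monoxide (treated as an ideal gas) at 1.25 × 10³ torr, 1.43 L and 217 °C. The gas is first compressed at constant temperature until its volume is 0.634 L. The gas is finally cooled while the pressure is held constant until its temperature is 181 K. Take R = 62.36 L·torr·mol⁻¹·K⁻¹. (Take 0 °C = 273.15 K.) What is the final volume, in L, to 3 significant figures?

Convert: T₁ = 490.1 K.
T constant ⇒ Boyle's law P V = const: T₂ = T₁; P₂ = P₁·(V₁/V₂) = 2819 torr.
P constant ⇒ V ∝ T: P₃ = P₂; V₃ = V₂·(T₃/T₂) = 0.2341 L.

V₃ ≈ 0.234 L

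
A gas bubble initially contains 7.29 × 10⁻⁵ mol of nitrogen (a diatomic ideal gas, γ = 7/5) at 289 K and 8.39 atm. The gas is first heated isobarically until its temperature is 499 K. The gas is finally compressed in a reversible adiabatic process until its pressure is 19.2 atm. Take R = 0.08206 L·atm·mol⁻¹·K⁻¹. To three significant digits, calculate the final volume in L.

From PV = nRT: V₁ = nRT₁/P₁ = 0.0002061 L.
Isobaric, so V/T is constant: P₂ = P₁; V₂ = V₁·(T₂/T₁) = 0.0003558 L.
Adiabatic (γ = 7/5), T V^(γ−1) and P V^γ constant: T₃ = T₂·(P₃/P₂)^((γ−1)/γ) = 632.2 K; V₃ = V₂·(P₂/P₃)^(1/γ) = 0.0001970 L.

V₃ ≈ 0.000197 L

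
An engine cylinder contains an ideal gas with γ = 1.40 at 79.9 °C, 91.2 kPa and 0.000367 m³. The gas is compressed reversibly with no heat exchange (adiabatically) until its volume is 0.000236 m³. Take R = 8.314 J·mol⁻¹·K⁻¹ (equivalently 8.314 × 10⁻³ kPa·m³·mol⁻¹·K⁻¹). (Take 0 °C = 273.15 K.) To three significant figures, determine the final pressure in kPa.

P₂ ≈ 169 kPa

Convert: T₁ = 353.0 K.
Adiabatic (γ = 1.40), T V^(γ−1) and P V^γ constant: T₂ = T₁·(V₁/V₂)^(γ−1) = 421.2 K; P₂ = P₁·(V₁/V₂)^γ = 169.2 kPa.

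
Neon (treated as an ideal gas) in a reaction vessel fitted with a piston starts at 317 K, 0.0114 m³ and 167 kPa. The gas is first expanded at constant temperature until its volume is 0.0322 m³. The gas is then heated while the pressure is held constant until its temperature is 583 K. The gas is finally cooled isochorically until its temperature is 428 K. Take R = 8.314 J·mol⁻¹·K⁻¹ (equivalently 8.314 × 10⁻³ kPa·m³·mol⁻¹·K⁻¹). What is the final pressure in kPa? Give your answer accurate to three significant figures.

T constant ⇒ Boyle's law P V = const: T₂ = T₁; P₂ = P₁·(V₁/V₂) = 59.12 kPa.
Isobaric, so V/T is constant: P₃ = P₂; V₃ = V₂·(T₃/T₂) = 0.05922 m³.
Isochoric, so P/T is constant: V₄ = V₃; P₄ = P₃·(T₄/T₃) = 43.41 kPa.

P₄ ≈ 43.4 kPa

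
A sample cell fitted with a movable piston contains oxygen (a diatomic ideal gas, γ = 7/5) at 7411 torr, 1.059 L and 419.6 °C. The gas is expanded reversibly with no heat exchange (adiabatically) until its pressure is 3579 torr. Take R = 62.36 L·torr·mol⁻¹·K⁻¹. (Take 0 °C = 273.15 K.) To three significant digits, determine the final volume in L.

Convert: T₁ = 692.8 K.
Adiabatic (γ = 7/5), T V^(γ−1) and P V^γ constant: T₂ = T₁·(P₂/P₁)^((γ−1)/γ) = 562.7 K; V₂ = V₁·(P₁/P₂)^(1/γ) = 1.781 L.

V₂ ≈ 1.78 L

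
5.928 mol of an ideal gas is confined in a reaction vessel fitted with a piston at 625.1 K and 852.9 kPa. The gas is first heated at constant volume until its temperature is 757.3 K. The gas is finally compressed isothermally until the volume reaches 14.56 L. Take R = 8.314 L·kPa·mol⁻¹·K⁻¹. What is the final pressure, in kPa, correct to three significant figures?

P₃ ≈ 2.56e+03 kPa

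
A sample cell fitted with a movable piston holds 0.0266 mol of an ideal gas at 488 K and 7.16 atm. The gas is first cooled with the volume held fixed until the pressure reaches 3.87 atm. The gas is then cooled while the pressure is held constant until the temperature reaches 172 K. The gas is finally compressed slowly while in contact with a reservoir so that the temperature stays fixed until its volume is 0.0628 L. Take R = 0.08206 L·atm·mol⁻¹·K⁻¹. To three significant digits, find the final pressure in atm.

P₄ ≈ 5.98 atm

From PV = nRT: V₁ = nRT₁/P₁ = 0.1488 L.
V constant ⇒ P ∝ T: V₂ = V₁; T₂ = T₁·(P₂/P₁) = 263.8 K.
Isobaric, so V/T is constant: P₃ = P₂; V₃ = V₂·(T₃/T₂) = 0.09701 L.
Isothermal, so P V is constant: T₄ = T₃; P₄ = P₃·(V₃/V₄) = 5.978 atm.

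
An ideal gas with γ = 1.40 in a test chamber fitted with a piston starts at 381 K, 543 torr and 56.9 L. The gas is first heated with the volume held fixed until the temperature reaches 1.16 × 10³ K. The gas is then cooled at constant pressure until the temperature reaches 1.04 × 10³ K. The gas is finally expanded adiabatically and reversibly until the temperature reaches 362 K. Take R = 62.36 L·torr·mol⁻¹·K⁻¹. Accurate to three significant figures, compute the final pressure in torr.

P₄ ≈ 41.1 torr

V constant ⇒ P ∝ T: V₂ = V₁; P₂ = P₁·(T₂/T₁) = 1653 torr.
P constant ⇒ V ∝ T: P₃ = P₂; V₃ = V₂·(T₃/T₂) = 51.01 L.
Adiabatic (γ = 1.40), T V^(γ−1) and P V^γ constant: P₄ = P₃·(T₄/T₃)^(γ/(γ−1)) = 41.13 torr; V₄ = V₃·(T₃/T₄)^(1/(γ−1)) = 713.7 L.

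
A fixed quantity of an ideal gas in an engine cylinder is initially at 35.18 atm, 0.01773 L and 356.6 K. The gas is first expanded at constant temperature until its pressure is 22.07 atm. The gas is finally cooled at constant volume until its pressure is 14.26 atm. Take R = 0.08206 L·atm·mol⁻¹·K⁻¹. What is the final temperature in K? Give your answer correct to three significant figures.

T₃ ≈ 230 K

Isothermal, so P V is constant: T₂ = T₁; V₂ = V₁·(P₁/P₂) = 0.02826 L.
Isochoric, so P/T is constant: V₃ = V₂; T₃ = T₂·(P₃/P₂) = 230.4 K.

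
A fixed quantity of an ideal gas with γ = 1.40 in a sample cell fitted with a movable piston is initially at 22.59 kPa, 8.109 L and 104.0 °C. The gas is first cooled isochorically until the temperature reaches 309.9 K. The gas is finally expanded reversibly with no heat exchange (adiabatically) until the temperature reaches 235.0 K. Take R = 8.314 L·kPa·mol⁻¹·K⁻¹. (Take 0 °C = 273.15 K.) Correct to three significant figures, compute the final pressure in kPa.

Convert: T₁ = 377.1 K.
V constant ⇒ P ∝ T: V₂ = V₁; P₂ = P₁·(T₂/T₁) = 18.56 kPa.
Reversible adiabatic, γ = 1.40: P₃ = P₂·(T₃/T₂)^(γ/(γ−1)) = 7.048 kPa; V₃ = V₂·(T₂/T₃)^(1/(γ−1)) = 16.19 L.

P₃ ≈ 7.05 kPa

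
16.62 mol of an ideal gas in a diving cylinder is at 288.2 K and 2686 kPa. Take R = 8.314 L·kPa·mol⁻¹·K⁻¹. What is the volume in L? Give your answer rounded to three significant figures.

PV = nRT ⇒ V = nRT/P = (16.62 × 8.314 × 288.2) / 2686

V ≈ 14.8 L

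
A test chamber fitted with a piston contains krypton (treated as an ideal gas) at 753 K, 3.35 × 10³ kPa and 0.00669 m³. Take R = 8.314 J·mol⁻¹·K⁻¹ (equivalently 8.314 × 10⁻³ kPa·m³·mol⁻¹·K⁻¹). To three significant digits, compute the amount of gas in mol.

n ≈ 3.58 mol

PV = nRT ⇒ n = PV/(RT) = (3.35e+03 × 0.00669) / (8.314 × 10⁻³ × 753)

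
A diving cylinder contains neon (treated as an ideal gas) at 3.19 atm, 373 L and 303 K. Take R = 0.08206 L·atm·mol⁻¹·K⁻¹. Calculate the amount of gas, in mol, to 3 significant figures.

n ≈ 47.9 mol

PV = nRT ⇒ n = PV/(RT) = (3.19 × 373) / (0.08206 × 303)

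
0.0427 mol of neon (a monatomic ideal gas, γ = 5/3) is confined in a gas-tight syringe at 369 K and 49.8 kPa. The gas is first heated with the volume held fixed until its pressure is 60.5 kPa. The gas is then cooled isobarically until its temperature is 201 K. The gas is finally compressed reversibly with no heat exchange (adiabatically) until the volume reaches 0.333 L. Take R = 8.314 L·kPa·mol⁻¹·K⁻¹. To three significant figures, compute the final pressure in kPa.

P₄ ≈ 498 kPa

From PV = nRT: V₁ = nRT₁/P₁ = 2.630 L.
Isochoric, so P/T is constant: V₂ = V₁; T₂ = T₁·(P₂/P₁) = 448.3 K.
P constant ⇒ V ∝ T: P₃ = P₂; V₃ = V₂·(T₃/T₂) = 1.179 L.
Adiabatic (γ = 5/3), T V^(γ−1) and P V^γ constant: T₄ = T₃·(V₃/V₄)^(γ−1) = 467.0 K; P₄ = P₃·(V₃/V₄)^γ = 497.9 kPa.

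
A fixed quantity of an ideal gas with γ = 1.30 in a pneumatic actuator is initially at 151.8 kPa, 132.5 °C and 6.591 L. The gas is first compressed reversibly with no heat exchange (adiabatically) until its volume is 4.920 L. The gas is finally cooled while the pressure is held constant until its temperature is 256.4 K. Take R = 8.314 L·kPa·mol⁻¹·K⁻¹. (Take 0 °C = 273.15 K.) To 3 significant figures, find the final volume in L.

Convert: T₁ = 405.6 K.
Reversible adiabatic, γ = 1.30: T₂ = T₁·(V₁/V₂)^(γ−1) = 442.8 K; P₂ = P₁·(V₁/V₂)^γ = 222.0 kPa.
P constant ⇒ V ∝ T: P₃ = P₂; V₃ = V₂·(T₃/T₂) = 2.849 L.

V₃ ≈ 2.85 L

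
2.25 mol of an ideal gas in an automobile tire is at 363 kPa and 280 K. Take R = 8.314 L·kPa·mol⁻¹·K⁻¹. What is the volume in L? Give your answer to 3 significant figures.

V ≈ 14.4 L

PV = nRT ⇒ V = nRT/P = (2.25 × 8.314 × 280) / 363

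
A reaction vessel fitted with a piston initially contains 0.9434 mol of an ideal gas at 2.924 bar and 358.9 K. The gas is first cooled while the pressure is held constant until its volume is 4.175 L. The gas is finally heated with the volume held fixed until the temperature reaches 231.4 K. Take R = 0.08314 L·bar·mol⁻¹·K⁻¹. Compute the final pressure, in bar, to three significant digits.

From PV = nRT: V₁ = nRT₁/P₁ = 9.627 L.
Isobaric, so V/T is constant: P₂ = P₁; T₂ = T₁·(V₂/V₁) = 155.6 K.
Isochoric, so P/T is constant: V₃ = V₂; P₃ = P₂·(T₃/T₂) = 4.347 bar.

P₃ ≈ 4.35 bar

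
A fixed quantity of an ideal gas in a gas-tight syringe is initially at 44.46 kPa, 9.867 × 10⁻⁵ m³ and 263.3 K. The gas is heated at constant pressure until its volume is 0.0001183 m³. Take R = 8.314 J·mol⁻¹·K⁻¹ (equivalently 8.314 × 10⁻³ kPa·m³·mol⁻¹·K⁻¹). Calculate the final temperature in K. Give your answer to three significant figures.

Isobaric, so V/T is constant: P₂ = P₁; T₂ = T₁·(V₂/V₁) = 315.7 K.

T₂ ≈ 316 K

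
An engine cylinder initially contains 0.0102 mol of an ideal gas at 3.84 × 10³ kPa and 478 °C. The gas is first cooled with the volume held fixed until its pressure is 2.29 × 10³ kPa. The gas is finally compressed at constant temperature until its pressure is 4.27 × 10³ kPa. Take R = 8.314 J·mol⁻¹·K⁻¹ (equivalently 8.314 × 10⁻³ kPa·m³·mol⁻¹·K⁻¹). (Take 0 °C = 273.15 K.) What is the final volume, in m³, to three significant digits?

V₃ ≈ 8.90e-06 m³

Convert: T₁ = 751.1 K.
From PV = nRT: V₁ = nRT₁/P₁ = 1.659e-05 m³.
Isochoric, so P/T is constant: V₂ = V₁; T₂ = T₁·(P₂/P₁) = 448.0 K.
T constant ⇒ Boyle's law P V = const: T₃ = T₂; V₃ = V₂·(P₂/P₃) = 8.896e-06 m³.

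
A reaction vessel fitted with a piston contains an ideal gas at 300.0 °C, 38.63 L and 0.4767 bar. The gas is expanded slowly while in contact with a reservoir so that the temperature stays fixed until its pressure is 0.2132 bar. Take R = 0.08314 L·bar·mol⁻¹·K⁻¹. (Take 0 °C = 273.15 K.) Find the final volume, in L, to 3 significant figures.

V₂ ≈ 86.4 L

Convert: T₁ = 573.1 K.
Isothermal, so P V is constant: T₂ = T₁; V₂ = V₁·(P₁/P₂) = 86.37 L.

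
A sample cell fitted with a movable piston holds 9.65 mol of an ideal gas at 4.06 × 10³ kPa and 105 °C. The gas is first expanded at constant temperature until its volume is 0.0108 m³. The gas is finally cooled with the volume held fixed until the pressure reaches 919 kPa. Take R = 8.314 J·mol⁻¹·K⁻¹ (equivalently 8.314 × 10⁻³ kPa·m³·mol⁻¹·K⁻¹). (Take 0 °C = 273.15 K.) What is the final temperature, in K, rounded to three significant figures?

T₃ ≈ 124 K

Convert: T₁ = 378.1 K.
From PV = nRT: V₁ = nRT₁/P₁ = 0.007473 m³.
T constant ⇒ Boyle's law P V = const: T₂ = T₁; P₂ = P₁·(V₁/V₂) = 2809 kPa.
V constant ⇒ P ∝ T: V₃ = V₂; T₃ = T₂·(P₃/P₂) = 123.7 K.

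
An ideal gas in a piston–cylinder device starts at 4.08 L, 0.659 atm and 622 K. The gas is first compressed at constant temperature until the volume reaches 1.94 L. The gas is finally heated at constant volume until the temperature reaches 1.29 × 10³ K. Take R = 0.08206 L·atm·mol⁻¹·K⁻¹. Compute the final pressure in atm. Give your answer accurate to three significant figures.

T constant ⇒ Boyle's law P V = const: T₂ = T₁; P₂ = P₁·(V₁/V₂) = 1.386 atm.
V constant ⇒ P ∝ T: V₃ = V₂; P₃ = P₂·(T₃/T₂) = 2.874 atm.

P₃ ≈ 2.87 atm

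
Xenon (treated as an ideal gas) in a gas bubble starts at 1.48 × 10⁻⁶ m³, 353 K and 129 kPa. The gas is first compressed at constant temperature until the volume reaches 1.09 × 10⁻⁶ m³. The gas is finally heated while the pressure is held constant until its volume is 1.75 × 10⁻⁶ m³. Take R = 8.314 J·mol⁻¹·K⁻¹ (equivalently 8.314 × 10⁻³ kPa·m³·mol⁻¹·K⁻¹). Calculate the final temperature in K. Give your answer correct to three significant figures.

Isothermal, so P V is constant: T₂ = T₁; P₂ = P₁·(V₁/V₂) = 175.2 kPa.
Isobaric, so V/T is constant: P₃ = P₂; T₃ = T₂·(V₃/V₂) = 566.7 K.

T₃ ≈ 567 K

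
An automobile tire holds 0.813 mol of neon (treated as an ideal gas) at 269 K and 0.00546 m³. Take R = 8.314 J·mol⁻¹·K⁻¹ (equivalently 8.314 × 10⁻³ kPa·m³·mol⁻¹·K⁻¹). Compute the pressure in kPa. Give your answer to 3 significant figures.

PV = nRT ⇒ P = nRT/V = (0.813 × 8.314 × 10⁻³ × 269) / 0.00546

P ≈ 333 kPa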